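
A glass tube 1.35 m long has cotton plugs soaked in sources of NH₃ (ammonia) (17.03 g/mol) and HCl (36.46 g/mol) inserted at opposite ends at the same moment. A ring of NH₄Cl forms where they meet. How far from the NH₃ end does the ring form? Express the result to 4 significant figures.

0.8019 m

Graham's law gives d_NH₃/d_HCl = rate_NH₃/rate_HCl = √(M_HCl/M_NH₃) = √(36.46/17.03) = 1.463.
With d_NH₃ + d_HCl = 1.35 m, d_HCl = 1.35/(1 + 1.463) = 0.5481 m.
d_NH₃ = 1.35 − 0.5481 = 0.8019 m.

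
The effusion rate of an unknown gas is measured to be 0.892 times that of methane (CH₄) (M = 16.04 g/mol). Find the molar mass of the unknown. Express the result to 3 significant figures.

Using Graham's law: rate_X/rate_CH₄ = √(M_CH₄/M_X).
0.892 = √(16.04/M_X)
M_X = 16.04 / 0.892² = 16.04 / 0.7957 = 20.2 g/mol

20.2 g/mol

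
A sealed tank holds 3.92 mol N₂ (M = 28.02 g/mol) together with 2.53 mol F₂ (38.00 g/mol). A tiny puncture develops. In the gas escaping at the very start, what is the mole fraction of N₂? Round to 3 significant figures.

0.643

Rate_i ∝ x_i/√M_i (Graham's law weighted by mole fraction), so the effusate composition follows n_i/√M_i.
So x_N₂ in the escaping gas = (n_N₂/√M_N₂) / Σ(n_i/√M_i)
= (3.92/√28.02) / (3.92/√28.02 + 2.53/√38.00) = 0.7405/(0.7405 + 0.4104) = 0.643.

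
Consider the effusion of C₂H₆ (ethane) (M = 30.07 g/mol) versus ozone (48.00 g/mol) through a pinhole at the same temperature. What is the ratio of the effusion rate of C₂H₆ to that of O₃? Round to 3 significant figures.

Using Graham's law: rate_C₂H₆/rate_O₃ = √(M_O₃/M_C₂H₆) = √(48.00/30.07) = √1.596 = 1.26.

1.26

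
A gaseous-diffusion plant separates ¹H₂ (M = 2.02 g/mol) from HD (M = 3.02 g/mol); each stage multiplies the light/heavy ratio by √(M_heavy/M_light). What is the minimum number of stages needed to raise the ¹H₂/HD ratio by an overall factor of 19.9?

With α = √(3.02/2.02) per stage, ln α = ½ ln(1.49505) = 0.2011.
Need α^N ≥ 19.9 ⇒ N ≥ ln(19.9) / ln α = 2.991 / 0.2011 = 14.87.
Minimum whole number of stages: N = 15.

15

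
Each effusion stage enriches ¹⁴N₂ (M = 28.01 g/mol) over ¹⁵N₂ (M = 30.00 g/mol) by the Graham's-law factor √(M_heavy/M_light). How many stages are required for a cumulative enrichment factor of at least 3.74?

39

Per stage α = (30.00/28.01)^(1/2) = 1.07105^0.5, giving ln α = 0.03432.
Need α^N ≥ 3.74 ⇒ N ≥ ln(3.74) / ln α = 1.319 / 0.03432 = 38.44.
Minimum whole number of stages: N = 39.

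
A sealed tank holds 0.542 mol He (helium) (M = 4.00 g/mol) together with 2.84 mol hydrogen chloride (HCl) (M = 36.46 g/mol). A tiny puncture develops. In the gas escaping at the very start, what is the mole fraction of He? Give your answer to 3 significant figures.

0.366

Effusion rate of each component ∝ n_i/√M_i (partial pressure × 1/√M).
x_He(eff) = (n_He/√M_He) / (n_He/√M_He + n_HCl/√M_HCl)
= (0.542/√4.00) / (0.542/√4.00 + 2.84/√36.46) = 0.2710/(0.2710 + 0.4703) = 0.366.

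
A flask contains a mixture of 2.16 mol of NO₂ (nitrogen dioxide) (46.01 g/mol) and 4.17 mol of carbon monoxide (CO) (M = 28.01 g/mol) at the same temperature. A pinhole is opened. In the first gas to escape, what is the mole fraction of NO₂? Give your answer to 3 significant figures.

The effusion rate of species i is ∝ p_i/√M_i ∝ n_i/√M_i.
So x_NO₂ in the escaping gas = (n_NO₂/√M_NO₂) / Σ(n_i/√M_i)
= (2.16/√46.01) / (2.16/√46.01 + 4.17/√28.01) = 0.3184/(0.3184 + 0.7879) = 0.288.

0.288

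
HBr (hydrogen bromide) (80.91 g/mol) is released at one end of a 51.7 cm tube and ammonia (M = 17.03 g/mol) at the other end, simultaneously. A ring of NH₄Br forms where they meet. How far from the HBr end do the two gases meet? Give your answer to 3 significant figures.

16.3 cm

Distances travelled in equal time are proportional to diffusion rates, so d_HBr/d_NH₃ = √(M_NH₃/M_HBr) = √(17.03/80.91) = 0.4588.
With d_HBr + d_NH₃ = 51.7 cm, d_NH₃ = 51.7/(1 + 0.4588) = 35.44 cm.
d_HBr = 51.7 − 35.44 = 16.3 cm.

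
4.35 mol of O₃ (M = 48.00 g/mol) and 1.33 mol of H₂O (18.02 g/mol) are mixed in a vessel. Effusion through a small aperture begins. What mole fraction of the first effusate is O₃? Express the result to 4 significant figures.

Each component's effusion rate ∝ (its partial pressure)·(1/√M) ∝ n_i/√M_i.
Mole fraction of O₃ in the effusate = (n_O₃/√M_O₃) / (n_O₃/√M_O₃ + n_H₂O/√M_H₂O)
= (4.35/√48.00) / (4.35/√48.00 + 1.33/√18.02) = 0.6279/(0.6279 + 0.3133) = 0.6671.

0.6671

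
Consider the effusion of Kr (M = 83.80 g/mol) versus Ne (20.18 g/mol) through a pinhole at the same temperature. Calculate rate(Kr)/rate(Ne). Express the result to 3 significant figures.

0.491

From Graham's law, rate_Kr/rate_Ne = √(M_Ne/M_Kr) = √(20.18/83.80) = √0.2408 = 0.491.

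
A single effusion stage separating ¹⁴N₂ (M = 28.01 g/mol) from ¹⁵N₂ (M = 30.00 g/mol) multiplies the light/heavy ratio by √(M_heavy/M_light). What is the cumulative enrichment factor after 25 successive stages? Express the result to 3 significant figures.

The single-stage factor is √(M_heavy/M_light), so 25 stages give [√(30.00/28.01)]^25 = (30.00/28.01)^(25/2).
= 1.07105^(25/2) = 2.36.

2.36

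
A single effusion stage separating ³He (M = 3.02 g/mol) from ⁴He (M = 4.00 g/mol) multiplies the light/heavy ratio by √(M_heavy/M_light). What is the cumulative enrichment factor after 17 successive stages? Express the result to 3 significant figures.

Each stage multiplies the ratio by α = √(4.00/3.02), so after 17 stages the overall factor is α^17 = (4.00/3.02)^(17/2).
= 1.32450^(17/2) = 10.9.

10.9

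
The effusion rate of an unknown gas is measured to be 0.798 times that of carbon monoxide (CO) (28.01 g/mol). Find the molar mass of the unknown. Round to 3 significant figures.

44.0 g/mol

From Graham's law, rate_X/rate_CO = √(M_CO/M_X).
0.798 = √(28.01/M_X)
M_X = 28.01 / 0.798² = 28.01 / 0.6368 = 44.0 g/mol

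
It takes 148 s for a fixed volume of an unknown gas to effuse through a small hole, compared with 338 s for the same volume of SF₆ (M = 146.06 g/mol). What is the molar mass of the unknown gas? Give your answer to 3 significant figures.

28.0 g/mol

Using Graham's law: t_X/t_SF₆ = √(M_X/M_SF₆).
148/338 = 0.4379 = √(M_X/146.06)
M_X = 146.06 × 0.4379² = 146.06 × 0.1917 = 28.0 g/mol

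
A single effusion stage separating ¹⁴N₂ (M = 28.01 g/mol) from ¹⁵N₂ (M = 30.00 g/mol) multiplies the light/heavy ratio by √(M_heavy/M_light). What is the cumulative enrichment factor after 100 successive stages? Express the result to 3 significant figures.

30.9

The single-stage factor is √(M_heavy/M_light), so 100 stages give [√(30.00/28.01)]^100 = (30.00/28.01)^(100/2).
= 1.07105^50 = 30.9.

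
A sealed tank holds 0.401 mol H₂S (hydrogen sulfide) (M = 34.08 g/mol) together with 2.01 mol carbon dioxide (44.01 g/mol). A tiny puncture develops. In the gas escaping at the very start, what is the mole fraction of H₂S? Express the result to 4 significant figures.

Each component's effusion rate ∝ (its partial pressure)·(1/√M) ∝ n_i/√M_i.
So x_H₂S in the escaping gas = (n_H₂S/√M_H₂S) / Σ(n_i/√M_i)
= (0.401/√34.08) / (0.401/√34.08 + 2.01/√44.01) = 0.06869/(0.06869 + 0.3030) = 0.1848.

0.1848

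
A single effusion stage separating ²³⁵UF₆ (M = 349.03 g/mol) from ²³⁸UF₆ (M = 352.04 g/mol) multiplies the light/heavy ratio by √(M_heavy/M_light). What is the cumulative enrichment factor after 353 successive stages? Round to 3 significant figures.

The single-stage factor is √(M_heavy/M_light), so 353 stages give [√(352.04/349.03)]^353 = (352.04/349.03)^(353/2).
= 1.00862^(353/2) = 4.55.

4.55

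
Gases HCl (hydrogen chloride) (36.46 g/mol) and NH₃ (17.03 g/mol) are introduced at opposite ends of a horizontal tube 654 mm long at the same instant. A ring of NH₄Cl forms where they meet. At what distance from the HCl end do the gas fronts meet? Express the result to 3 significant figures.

Graham's law gives d_HCl/d_NH₃ = rate_HCl/rate_NH₃ = √(M_NH₃/M_HCl) = √(17.03/36.46) = 0.6834.
With d_HCl + d_NH₃ = 654 mm, d_NH₃ = 654/(1 + 0.6834) = 388.5 mm.
d_HCl = 654 − 388.5 = 266 mm.

266 mm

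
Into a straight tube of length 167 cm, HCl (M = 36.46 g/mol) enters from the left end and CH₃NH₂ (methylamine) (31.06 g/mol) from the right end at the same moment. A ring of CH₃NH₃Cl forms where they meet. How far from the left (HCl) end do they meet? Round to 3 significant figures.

80.2 cm

Graham's law gives d_HCl/d_CH₃NH₂ = rate_HCl/rate_CH₃NH₂ = √(M_CH₃NH₂/M_HCl) = √(31.06/36.46) = 0.9230.
With d_HCl + d_CH₃NH₂ = 167 cm, d_CH₃NH₂ = 167/(1 + 0.9230) = 86.84 cm.
d_HCl = 167 − 86.84 = 80.2 cm.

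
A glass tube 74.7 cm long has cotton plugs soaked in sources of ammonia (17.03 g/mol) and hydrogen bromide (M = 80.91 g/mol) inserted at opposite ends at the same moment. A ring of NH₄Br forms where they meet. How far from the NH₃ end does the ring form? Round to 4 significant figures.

In equal time, each gas travels a distance ∝ its rate ∝ 1/√M, so d_NH₃/d_HBr = √(M_HBr/M_NH₃) = √(80.91/17.03) = 2.180.
With d_NH₃ + d_HBr = 74.7 cm, d_HBr = 74.7/(1 + 2.180) = 23.49 cm.
d_NH₃ = 74.7 − 23.49 = 51.21 cm.

51.21 cm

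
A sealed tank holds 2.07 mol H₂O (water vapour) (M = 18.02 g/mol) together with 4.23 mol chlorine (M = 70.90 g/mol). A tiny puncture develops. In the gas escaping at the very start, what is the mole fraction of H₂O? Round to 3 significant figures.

The effusion rate of species i is ∝ p_i/√M_i ∝ n_i/√M_i.
So x_H₂O in the escaping gas = (n_H₂O/√M_H₂O) / Σ(n_i/√M_i)
= (2.07/√18.02) / (2.07/√18.02 + 4.23/√70.90) = 0.4876/(0.4876 + 0.5024) = 0.493.

0.493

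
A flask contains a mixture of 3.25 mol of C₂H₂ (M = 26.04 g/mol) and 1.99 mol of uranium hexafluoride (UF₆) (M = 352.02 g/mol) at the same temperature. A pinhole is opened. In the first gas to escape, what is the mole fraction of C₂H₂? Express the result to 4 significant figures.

Each component's effusion rate ∝ (its partial pressure)·(1/√M) ∝ n_i/√M_i.
Mole fraction of C₂H₂ in the effusate = (n_C₂H₂/√M_C₂H₂) / (n_C₂H₂/√M_C₂H₂ + n_UF₆/√M_UF₆)
= (3.25/√26.04) / (3.25/√26.04 + 1.99/√352.02) = 0.6369/(0.6369 + 0.1061) = 0.8572.

0.8572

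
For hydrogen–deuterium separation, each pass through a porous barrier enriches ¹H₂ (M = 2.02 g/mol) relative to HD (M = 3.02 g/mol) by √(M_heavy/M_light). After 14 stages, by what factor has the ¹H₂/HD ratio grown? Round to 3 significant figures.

After 14 stages the ratio has grown by (√(3.02/2.02))^14 = (3.02/2.02)^(14/2).
= 1.49505^7 = 16.7.

16.7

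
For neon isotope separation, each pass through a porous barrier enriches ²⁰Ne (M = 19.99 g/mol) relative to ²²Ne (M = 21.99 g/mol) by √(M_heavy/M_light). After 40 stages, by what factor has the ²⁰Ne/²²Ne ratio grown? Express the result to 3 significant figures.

6.73

Overall factor = α^40 with α = √(21.99/19.99), i.e. (21.99/19.99)^(40/2).
= 1.10005^20 = 6.73.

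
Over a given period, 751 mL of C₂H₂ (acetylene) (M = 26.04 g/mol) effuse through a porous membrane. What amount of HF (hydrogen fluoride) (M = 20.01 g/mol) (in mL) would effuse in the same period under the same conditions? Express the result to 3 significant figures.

857 mL

Using Graham's law: rate_HF/rate_C₂H₂ = √(M_C₂H₂/M_HF) = √(26.04/20.01) = √1.301 = 1.141.
So the volume for HF is 751 × 1.141 = 857 mL.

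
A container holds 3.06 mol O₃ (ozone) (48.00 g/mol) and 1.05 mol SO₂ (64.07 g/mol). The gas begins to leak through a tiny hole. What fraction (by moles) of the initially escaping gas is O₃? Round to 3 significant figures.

0.771

Rate_i ∝ x_i/√M_i (Graham's law weighted by mole fraction), so the effusate composition follows n_i/√M_i.
x_O₃(eff) = (n_O₃/√M_O₃) / (n_O₃/√M_O₃ + n_SO₂/√M_SO₂)
= (3.06/√48.00) / (3.06/√48.00 + 1.05/√64.07) = 0.4417/(0.4417 + 0.1312) = 0.771.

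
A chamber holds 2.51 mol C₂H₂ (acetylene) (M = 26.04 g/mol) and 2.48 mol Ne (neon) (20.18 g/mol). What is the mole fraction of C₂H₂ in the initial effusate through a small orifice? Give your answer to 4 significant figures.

Rate_i ∝ x_i/√M_i (Graham's law weighted by mole fraction), so the effusate composition follows n_i/√M_i.
Mole fraction of C₂H₂ in the effusate = (n_C₂H₂/√M_C₂H₂) / (n_C₂H₂/√M_C₂H₂ + n_Ne/√M_Ne)
= (2.51/√26.04) / (2.51/√26.04 + 2.48/√20.18) = 0.4919/(0.4919 + 0.5521) = 0.4712.

0.4712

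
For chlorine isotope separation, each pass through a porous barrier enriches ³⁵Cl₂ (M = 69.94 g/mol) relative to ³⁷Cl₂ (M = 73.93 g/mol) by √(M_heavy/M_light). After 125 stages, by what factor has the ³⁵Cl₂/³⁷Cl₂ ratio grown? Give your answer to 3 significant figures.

After 125 stages the ratio has grown by (√(73.93/69.94))^125 = (73.93/69.94)^(125/2).
= 1.05705^(125/2) = 32.1.

32.1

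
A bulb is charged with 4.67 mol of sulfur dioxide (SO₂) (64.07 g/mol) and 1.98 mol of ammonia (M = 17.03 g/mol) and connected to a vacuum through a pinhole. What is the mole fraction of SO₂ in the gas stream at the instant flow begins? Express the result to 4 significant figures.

0.5487

The effusion rate of species i is ∝ p_i/√M_i ∝ n_i/√M_i.
So x_SO₂ in the escaping gas = (n_SO₂/√M_SO₂) / Σ(n_i/√M_i)
= (4.67/√64.07) / (4.67/√64.07 + 1.98/√17.03) = 0.5834/(0.5834 + 0.4798) = 0.5487.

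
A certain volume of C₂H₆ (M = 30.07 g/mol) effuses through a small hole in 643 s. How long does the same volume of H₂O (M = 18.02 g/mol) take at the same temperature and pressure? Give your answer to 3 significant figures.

498 s

By Graham's law, t_H₂O/t_C₂H₆ = √(M_H₂O/M_C₂H₆) = √(18.02/30.07) = √0.5993 = 0.7741.
So the time for H₂O is 643 × 0.7741 = 498 s.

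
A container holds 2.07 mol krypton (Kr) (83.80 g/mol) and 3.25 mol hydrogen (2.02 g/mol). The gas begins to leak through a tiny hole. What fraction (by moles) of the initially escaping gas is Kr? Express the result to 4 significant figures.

0.08999

Each component's effusion rate ∝ (its partial pressure)·(1/√M) ∝ n_i/√M_i.
Mole fraction of Kr in the effusate = (n_Kr/√M_Kr) / (n_Kr/√M_Kr + n_H₂/√M_H₂)
= (2.07/√83.80) / (2.07/√83.80 + 3.25/√2.02) = 0.2261/(0.2261 + 2.287) = 0.08999.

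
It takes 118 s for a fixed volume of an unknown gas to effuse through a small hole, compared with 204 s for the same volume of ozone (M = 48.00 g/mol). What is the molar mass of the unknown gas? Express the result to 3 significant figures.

Using Graham's law: t_X/t_O₃ = √(M_X/M_O₃).
118/204 = 0.5784 = √(M_X/48.00)
M_X = 48.00 × 0.5784² = 48.00 × 0.3346 = 16.1 g/mol

16.1 g/mol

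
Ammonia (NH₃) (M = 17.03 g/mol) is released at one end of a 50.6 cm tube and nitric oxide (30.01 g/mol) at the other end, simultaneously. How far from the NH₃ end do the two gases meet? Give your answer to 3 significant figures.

In equal time, each gas travels a distance ∝ its rate ∝ 1/√M, so d_NH₃/d_NO = √(M_NO/M_NH₃) = √(30.01/17.03) = 1.327.
With d_NH₃ + d_NO = 50.6 cm, d_NO = 50.6/(1 + 1.327) = 21.74 cm.
d_NH₃ = 50.6 − 21.74 = 28.9 cm.

28.9 cm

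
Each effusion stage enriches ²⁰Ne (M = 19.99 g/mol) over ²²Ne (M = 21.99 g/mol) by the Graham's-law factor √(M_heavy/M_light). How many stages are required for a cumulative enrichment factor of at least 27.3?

Per stage α = (21.99/19.99)^(1/2) = 1.10005^0.5, giving ln α = 0.04768.
Need α^N ≥ 27.3 ⇒ N ≥ ln(27.3) / ln α = 3.307 / 0.04768 = 69.36.
Rounding up, N = 70 stages.

70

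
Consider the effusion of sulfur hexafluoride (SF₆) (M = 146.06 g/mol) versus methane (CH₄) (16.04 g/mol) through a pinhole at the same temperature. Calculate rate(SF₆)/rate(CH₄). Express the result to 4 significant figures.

0.3314

Graham's law gives rate_SF₆/rate_CH₄ = √(M_CH₄/M_SF₆) = √(16.04/146.06) = √0.1098 = 0.3314.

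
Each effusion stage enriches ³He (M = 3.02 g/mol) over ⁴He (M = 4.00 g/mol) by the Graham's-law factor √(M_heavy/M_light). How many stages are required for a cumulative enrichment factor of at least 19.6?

Single-stage factor α = √(4.00/3.02), so ln α = ½ ln(1.32450) = 0.1405.
Need α^N ≥ 19.6 ⇒ N ≥ ln(19.6) / ln α = 2.976 / 0.1405 = 21.18.
So at least 22 stages are needed.

22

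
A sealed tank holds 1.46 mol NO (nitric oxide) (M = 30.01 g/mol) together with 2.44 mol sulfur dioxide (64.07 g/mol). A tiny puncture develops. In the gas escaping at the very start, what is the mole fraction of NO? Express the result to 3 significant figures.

The effusion rate of species i is ∝ p_i/√M_i ∝ n_i/√M_i.
So x_NO in the escaping gas = (n_NO/√M_NO) / Σ(n_i/√M_i)
= (1.46/√30.01) / (1.46/√30.01 + 2.44/√64.07) = 0.2665/(0.2665 + 0.3048) = 0.466.

0.466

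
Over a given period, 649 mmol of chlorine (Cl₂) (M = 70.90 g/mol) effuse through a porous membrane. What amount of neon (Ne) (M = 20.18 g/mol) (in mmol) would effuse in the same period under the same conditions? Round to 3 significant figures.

By Graham's law, rate_Ne/rate_Cl₂ = √(M_Cl₂/M_Ne) = √(70.90/20.18) = √3.513 = 1.874.
So the amount for Ne is 649 × 1.874 = 1220 mmol.

1220 mmol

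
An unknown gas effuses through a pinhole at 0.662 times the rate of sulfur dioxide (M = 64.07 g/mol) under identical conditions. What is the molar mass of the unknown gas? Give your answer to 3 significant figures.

Since effusion rate ∝ 1/√M, rate_X/rate_SO₂ = √(M_SO₂/M_X).
0.662 = √(64.07/M_X)
M_X = 64.07 / 0.662² = 64.07 / 0.4382 = 146 g/mol

146 g/mol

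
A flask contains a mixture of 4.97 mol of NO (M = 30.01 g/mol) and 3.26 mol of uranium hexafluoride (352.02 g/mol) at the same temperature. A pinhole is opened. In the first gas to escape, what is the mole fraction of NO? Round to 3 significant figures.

The effusion rate of species i is ∝ p_i/√M_i ∝ n_i/√M_i.
Mole fraction of NO in the effusate = (n_NO/√M_NO) / (n_NO/√M_NO + n_UF₆/√M_UF₆)
= (4.97/√30.01) / (4.97/√30.01 + 3.26/√352.02) = 0.9072/(0.9072 + 0.1738) = 0.839.

0.839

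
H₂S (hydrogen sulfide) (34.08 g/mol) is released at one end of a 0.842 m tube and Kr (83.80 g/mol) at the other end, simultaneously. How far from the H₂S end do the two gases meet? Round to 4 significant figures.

In equal time, each gas travels a distance ∝ its rate ∝ 1/√M, so d_H₂S/d_Kr = √(M_Kr/M_H₂S) = √(83.80/34.08) = 1.568.
With d_H₂S + d_Kr = 0.842 m, d_Kr = 0.842/(1 + 1.568) = 0.3279 m.
d_H₂S = 0.842 − 0.3279 = 0.5141 m.

0.5141 m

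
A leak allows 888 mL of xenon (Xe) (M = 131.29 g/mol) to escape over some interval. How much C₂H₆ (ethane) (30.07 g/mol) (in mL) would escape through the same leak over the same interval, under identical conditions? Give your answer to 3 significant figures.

1860 mL

Since effusion rate ∝ 1/√M, rate_C₂H₆/rate_Xe = √(M_Xe/M_C₂H₆) = √(131.29/30.07) = √4.366 = 2.090.
So the volume for C₂H₆ is 888 × 2.090 = 1860 mL.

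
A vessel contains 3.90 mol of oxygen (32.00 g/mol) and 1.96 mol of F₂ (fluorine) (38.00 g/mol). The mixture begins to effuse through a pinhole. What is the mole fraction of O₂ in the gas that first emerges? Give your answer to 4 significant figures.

0.6844

Each component's effusion rate ∝ (its partial pressure)·(1/√M) ∝ n_i/√M_i.
Mole fraction of O₂ in the effusate = (n_O₂/√M_O₂) / (n_O₂/√M_O₂ + n_F₂/√M_F₂)
= (3.90/√32.00) / (3.90/√32.00 + 1.96/√38.00) = 0.6894/(0.6894 + 0.3180) = 0.6844.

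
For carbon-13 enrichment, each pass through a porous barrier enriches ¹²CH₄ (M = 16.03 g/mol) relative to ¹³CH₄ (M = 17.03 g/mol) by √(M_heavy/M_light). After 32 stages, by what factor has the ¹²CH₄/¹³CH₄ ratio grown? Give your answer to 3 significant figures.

Overall factor = α^32 with α = √(17.03/16.03), i.e. (17.03/16.03)^(32/2).
= 1.06238^16 = 2.63.

2.63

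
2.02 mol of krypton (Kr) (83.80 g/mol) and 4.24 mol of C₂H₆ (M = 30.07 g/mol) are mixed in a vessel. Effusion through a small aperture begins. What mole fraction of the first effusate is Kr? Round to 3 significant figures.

0.222

Each component's effusion rate ∝ (its partial pressure)·(1/√M) ∝ n_i/√M_i.
So x_Kr in the escaping gas = (n_Kr/√M_Kr) / Σ(n_i/√M_i)
= (2.02/√83.80) / (2.02/√83.80 + 4.24/√30.07) = 0.2207/(0.2207 + 0.7732) = 0.222.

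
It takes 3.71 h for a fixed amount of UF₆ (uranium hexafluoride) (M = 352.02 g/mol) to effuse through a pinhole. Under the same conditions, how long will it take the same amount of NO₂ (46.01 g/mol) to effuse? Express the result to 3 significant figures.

1.34 h

From Graham's law, t_NO₂/t_UF₆ = √(M_NO₂/M_UF₆) = √(46.01/352.02) = √0.1307 = 0.3615.
So the time for NO₂ is 3.71 × 0.3615 = 1.34 h.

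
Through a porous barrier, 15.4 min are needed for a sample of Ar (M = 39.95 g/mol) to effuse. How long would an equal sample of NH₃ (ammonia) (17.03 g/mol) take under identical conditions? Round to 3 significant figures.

10.1 min

Using Graham's law: t_NH₃/t_Ar = √(M_NH₃/M_Ar) = √(17.03/39.95) = √0.4263 = 0.6529.
So the time for NH₃ is 15.4 × 0.6529 = 10.1 min.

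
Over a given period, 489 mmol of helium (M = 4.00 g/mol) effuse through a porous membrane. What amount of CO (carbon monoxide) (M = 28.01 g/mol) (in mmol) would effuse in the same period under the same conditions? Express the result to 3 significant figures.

By Graham's law, rate_CO/rate_He = √(M_He/M_CO) = √(4.00/28.01) = √0.1428 = 0.3779.
So the amount for CO is 489 × 0.3779 = 185 mmol.

185 mmol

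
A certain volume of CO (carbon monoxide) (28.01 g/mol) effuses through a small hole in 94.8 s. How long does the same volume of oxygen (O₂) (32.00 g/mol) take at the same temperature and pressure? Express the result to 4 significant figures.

Graham's law gives t_O₂/t_CO = √(M_O₂/M_CO) = √(32.00/28.01) = √1.142 = 1.069.
So the time for O₂ is 94.8 × 1.069 = 101.3 s.

101.3 s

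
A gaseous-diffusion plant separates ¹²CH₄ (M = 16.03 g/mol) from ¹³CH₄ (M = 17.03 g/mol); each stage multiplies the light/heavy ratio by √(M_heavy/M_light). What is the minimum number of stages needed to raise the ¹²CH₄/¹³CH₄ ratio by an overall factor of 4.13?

With α = √(17.03/16.03) per stage, ln α = ½ ln(1.06238) = 0.03026.
Need α^N ≥ 4.13 ⇒ N ≥ ln(4.13) / ln α = 1.418 / 0.03026 = 46.87.
Rounding up, N = 47 stages.

47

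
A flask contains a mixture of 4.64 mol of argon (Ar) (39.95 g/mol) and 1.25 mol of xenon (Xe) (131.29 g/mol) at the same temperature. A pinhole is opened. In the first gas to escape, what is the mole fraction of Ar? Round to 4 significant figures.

0.8706

The effusion rate of species i is ∝ p_i/√M_i ∝ n_i/√M_i.
So x_Ar in the escaping gas = (n_Ar/√M_Ar) / Σ(n_i/√M_i)
= (4.64/√39.95) / (4.64/√39.95 + 1.25/√131.29) = 0.7341/(0.7341 + 0.1091) = 0.8706.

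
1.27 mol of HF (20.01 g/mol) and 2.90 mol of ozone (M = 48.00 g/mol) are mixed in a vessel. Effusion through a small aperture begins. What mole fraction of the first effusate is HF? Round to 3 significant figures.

The effusion rate of species i is ∝ p_i/√M_i ∝ n_i/√M_i.
Mole fraction of HF in the effusate = (n_HF/√M_HF) / (n_HF/√M_HF + n_O₃/√M_O₃)
= (1.27/√20.01) / (1.27/√20.01 + 2.90/√48.00) = 0.2839/(0.2839 + 0.4186) = 0.404.

0.404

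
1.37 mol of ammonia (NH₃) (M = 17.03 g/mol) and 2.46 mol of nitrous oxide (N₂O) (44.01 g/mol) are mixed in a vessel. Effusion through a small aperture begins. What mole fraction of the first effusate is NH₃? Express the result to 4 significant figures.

0.4724

The effusion rate of species i is ∝ p_i/√M_i ∝ n_i/√M_i.
So x_NH₃ in the escaping gas = (n_NH₃/√M_NH₃) / Σ(n_i/√M_i)
= (1.37/√17.03) / (1.37/√17.03 + 2.46/√44.01) = 0.3320/(0.3320 + 0.3708) = 0.4724.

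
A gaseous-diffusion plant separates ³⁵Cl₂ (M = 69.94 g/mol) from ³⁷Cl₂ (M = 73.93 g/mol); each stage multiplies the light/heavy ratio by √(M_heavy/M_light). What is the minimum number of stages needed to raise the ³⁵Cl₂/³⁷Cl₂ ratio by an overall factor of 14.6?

97

With α = √(73.93/69.94) per stage, ln α = ½ ln(1.05705) = 0.02774.
Need α^N ≥ 14.6 ⇒ N ≥ ln(14.6) / ln α = 2.681 / 0.02774 = 96.65.
So at least 97 stages are needed.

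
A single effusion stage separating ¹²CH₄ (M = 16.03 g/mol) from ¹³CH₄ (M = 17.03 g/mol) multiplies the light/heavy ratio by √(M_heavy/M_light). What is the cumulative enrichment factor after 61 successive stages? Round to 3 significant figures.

Overall factor = α^61 with α = √(17.03/16.03), i.e. (17.03/16.03)^(61/2).
= 1.06238^(61/2) = 6.33.

6.33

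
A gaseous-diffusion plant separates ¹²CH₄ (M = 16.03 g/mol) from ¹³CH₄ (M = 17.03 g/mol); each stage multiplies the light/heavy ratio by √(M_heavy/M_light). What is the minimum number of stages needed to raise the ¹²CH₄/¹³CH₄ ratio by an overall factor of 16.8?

With α = √(17.03/16.03) per stage, ln α = ½ ln(1.06238) = 0.03026.
Need α^N ≥ 16.8 ⇒ N ≥ ln(16.8) / ln α = 2.821 / 0.03026 = 93.25.
Rounding up, N = 94 stages.

94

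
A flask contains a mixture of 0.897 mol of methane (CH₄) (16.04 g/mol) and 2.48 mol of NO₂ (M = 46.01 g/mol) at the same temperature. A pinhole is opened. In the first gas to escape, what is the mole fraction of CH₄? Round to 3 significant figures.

0.380

Rate_i ∝ x_i/√M_i (Graham's law weighted by mole fraction), so the effusate composition follows n_i/√M_i.
x_CH₄(eff) = (n_CH₄/√M_CH₄) / (n_CH₄/√M_CH₄ + n_NO₂/√M_NO₂)
= (0.897/√16.04) / (0.897/√16.04 + 2.48/√46.01) = 0.2240/(0.2240 + 0.3656) = 0.380.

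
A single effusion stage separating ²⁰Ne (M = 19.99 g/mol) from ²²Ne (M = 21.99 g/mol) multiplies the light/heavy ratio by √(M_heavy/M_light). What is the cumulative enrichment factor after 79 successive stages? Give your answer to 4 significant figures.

Each stage multiplies the ratio by α = √(21.99/19.99), so after 79 stages the overall factor is α^79 = (21.99/19.99)^(79/2).
= 1.10005^(79/2) = 43.23.

43.23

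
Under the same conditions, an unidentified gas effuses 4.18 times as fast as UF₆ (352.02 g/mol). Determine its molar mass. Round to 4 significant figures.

20.15 g/mol

By Graham's law, rate_X/rate_UF₆ = √(M_UF₆/M_X).
4.18 = √(352.02/M_X)
M_X = 352.02 / 4.18² = 352.02 / 17.47 = 20.15 g/mol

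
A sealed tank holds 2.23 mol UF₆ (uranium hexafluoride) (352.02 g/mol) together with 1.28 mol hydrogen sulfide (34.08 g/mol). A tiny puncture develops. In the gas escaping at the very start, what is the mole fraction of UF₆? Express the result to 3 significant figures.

Rate_i ∝ x_i/√M_i (Graham's law weighted by mole fraction), so the effusate composition follows n_i/√M_i.
Mole fraction of UF₆ in the effusate = (n_UF₆/√M_UF₆) / (n_UF₆/√M_UF₆ + n_H₂S/√M_H₂S)
= (2.23/√352.02) / (2.23/√352.02 + 1.28/√34.08) = 0.1189/(0.1189 + 0.2193) = 0.352.

0.352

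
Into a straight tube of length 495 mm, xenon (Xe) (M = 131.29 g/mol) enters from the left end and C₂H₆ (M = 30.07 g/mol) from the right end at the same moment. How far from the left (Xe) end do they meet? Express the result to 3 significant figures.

In equal time, each gas travels a distance ∝ its rate ∝ 1/√M, so d_Xe/d_C₂H₆ = √(M_C₂H₆/M_Xe) = √(30.07/131.29) = 0.4786.
With d_Xe + d_C₂H₆ = 495 mm, d_C₂H₆ = 495/(1 + 0.4786) = 334.8 mm.
d_Xe = 495 − 334.8 = 160 mm.

160 mm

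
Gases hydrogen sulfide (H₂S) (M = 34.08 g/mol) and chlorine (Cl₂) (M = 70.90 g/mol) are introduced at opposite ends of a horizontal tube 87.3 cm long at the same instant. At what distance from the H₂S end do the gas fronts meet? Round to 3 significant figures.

Graham's law gives d_H₂S/d_Cl₂ = rate_H₂S/rate_Cl₂ = √(M_Cl₂/M_H₂S) = √(70.90/34.08) = 1.442.
With d_H₂S + d_Cl₂ = 87.3 cm, d_Cl₂ = 87.3/(1 + 1.442) = 35.74 cm.
d_H₂S = 87.3 − 35.74 = 51.6 cm.

51.6 cm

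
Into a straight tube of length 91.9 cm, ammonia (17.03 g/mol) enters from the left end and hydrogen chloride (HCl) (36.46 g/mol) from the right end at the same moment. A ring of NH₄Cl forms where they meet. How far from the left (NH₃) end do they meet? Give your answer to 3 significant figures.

Graham's law gives d_NH₃/d_HCl = rate_NH₃/rate_HCl = √(M_HCl/M_NH₃) = √(36.46/17.03) = 1.463.
With d_NH₃ + d_HCl = 91.9 cm, d_HCl = 91.9/(1 + 1.463) = 37.31 cm.
d_NH₃ = 91.9 − 37.31 = 54.6 cm.

54.6 cm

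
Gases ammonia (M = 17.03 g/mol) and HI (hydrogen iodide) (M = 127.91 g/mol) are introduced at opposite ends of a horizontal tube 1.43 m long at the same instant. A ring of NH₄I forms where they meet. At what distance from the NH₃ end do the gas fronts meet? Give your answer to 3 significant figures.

The fronts meet when d_NH₃ + d_HI = L with d_NH₃/d_HI = √(M_HI/M_NH₃) (Graham's law). Here √(M_HI/M_NH₃) = √(127.91/17.03) = 2.741.
With d_NH₃ + d_HI = 1.43 m, d_HI = 1.43/(1 + 2.741) = 0.3823 m.
d_NH₃ = 1.43 − 0.3823 = 1.05 m.

1.05 m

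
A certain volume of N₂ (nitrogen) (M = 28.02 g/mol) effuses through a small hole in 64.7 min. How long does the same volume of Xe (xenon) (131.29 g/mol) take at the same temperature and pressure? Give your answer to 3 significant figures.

Since effusion rate ∝ 1/√M, t_Xe/t_N₂ = √(M_Xe/M_N₂) = √(131.29/28.02) = √4.686 = 2.165.
So the time for Xe is 64.7 × 2.165 = 140 min.

140 min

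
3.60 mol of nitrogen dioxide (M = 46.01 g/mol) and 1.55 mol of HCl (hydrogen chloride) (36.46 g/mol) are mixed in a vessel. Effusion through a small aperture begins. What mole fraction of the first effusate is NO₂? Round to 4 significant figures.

0.6740

Effusion rate of each component ∝ n_i/√M_i (partial pressure × 1/√M).
x_NO₂(eff) = (n_NO₂/√M_NO₂) / (n_NO₂/√M_NO₂ + n_HCl/√M_HCl)
= (3.60/√46.01) / (3.60/√46.01 + 1.55/√36.46) = 0.5307/(0.5307 + 0.2567) = 0.6740.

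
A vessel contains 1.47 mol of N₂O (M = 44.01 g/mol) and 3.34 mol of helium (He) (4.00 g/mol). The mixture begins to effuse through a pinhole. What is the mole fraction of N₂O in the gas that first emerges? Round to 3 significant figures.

0.117

Rate_i ∝ x_i/√M_i (Graham's law weighted by mole fraction), so the effusate composition follows n_i/√M_i.
Mole fraction of N₂O in the effusate = (n_N₂O/√M_N₂O) / (n_N₂O/√M_N₂O + n_He/√M_He)
= (1.47/√44.01) / (1.47/√44.01 + 3.34/√4.00) = 0.2216/(0.2216 + 1.670) = 0.117.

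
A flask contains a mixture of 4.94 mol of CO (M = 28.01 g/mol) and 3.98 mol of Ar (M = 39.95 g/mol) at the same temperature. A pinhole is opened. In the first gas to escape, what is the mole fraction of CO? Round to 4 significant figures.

0.5972

Rate_i ∝ x_i/√M_i (Graham's law weighted by mole fraction), so the effusate composition follows n_i/√M_i.
Mole fraction of CO in the effusate = (n_CO/√M_CO) / (n_CO/√M_CO + n_Ar/√M_Ar)
= (4.94/√28.01) / (4.94/√28.01 + 3.98/√39.95) = 0.9334/(0.9334 + 0.6297) = 0.5972.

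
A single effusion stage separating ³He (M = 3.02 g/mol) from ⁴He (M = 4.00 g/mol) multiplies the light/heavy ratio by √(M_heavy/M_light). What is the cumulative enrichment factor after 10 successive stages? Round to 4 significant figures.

Each stage multiplies the ratio by α = √(4.00/3.02), so after 10 stages the overall factor is α^10 = (4.00/3.02)^(10/2).
= 1.32450^5 = 4.076.

4.076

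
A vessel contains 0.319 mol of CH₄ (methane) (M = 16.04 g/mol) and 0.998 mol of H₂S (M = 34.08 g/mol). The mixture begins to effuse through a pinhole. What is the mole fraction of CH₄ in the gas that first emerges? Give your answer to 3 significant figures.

0.318

Rate_i ∝ x_i/√M_i (Graham's law weighted by mole fraction), so the effusate composition follows n_i/√M_i.
x_CH₄(eff) = (n_CH₄/√M_CH₄) / (n_CH₄/√M_CH₄ + n_H₂S/√M_H₂S)
= (0.319/√16.04) / (0.319/√16.04 + 0.998/√34.08) = 0.07965/(0.07965 + 0.1710) = 0.318.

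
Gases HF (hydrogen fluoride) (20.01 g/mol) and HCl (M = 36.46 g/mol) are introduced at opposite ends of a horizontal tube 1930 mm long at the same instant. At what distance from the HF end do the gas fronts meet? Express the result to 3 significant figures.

The fronts meet when d_HF + d_HCl = L with d_HF/d_HCl = √(M_HCl/M_HF) (Graham's law). Here √(M_HCl/M_HF) = √(36.46/20.01) = 1.350.
With d_HF + d_HCl = 1930 mm, d_HCl = 1930/(1 + 1.350) = 821.3 mm.
d_HF = 1930 − 821.3 = 1110 mm.

1110 mm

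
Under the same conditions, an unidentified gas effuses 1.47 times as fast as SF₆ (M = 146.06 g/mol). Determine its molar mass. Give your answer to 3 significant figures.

Since effusion rate ∝ 1/√M, rate_X/rate_SF₆ = √(M_SF₆/M_X).
1.47 = √(146.06/M_X)
M_X = 146.06 / 1.47² = 146.06 / 2.161 = 67.6 g/mol

67.6 g/mol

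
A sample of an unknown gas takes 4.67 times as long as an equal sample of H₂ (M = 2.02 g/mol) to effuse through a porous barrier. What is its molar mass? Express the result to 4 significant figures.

44.05 g/mol

From Graham's law, t_X/t_H₂ = √(M_X/M_H₂).
4.67 = √(M_X/2.02)
M_X = 2.02 × 4.67² = 2.02 × 21.81 = 44.05 g/mol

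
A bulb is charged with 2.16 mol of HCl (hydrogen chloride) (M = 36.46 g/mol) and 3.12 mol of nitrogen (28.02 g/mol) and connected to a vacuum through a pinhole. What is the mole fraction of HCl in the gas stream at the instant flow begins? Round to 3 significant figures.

0.378

Rate_i ∝ x_i/√M_i (Graham's law weighted by mole fraction), so the effusate composition follows n_i/√M_i.
So x_HCl in the escaping gas = (n_HCl/√M_HCl) / Σ(n_i/√M_i)
= (2.16/√36.46) / (2.16/√36.46 + 3.12/√28.02) = 0.3577/(0.3577 + 0.5894) = 0.378.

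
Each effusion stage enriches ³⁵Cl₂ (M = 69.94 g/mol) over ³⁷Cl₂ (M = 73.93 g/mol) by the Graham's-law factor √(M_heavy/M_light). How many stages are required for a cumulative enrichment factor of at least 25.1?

Single-stage factor α = √(73.93/69.94), so ln α = ½ ln(1.05705) = 0.02774.
Need α^N ≥ 25.1 ⇒ N ≥ ln(25.1) / ln α = 3.223 / 0.02774 = 116.18.
So at least 117 stages are needed.

117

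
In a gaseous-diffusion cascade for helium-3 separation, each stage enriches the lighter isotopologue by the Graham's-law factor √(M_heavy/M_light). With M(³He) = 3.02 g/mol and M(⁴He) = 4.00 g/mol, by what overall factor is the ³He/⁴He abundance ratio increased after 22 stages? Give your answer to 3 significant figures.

Each stage multiplies the ratio by α = √(4.00/3.02), so after 22 stages the overall factor is α^22 = (4.00/3.02)^(22/2).
= 1.32450^11 = 22.0.

22.0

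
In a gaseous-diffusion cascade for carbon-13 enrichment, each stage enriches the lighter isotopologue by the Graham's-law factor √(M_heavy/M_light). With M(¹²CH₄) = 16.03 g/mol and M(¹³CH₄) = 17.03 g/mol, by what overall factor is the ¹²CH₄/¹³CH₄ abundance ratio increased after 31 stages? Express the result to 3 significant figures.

The single-stage factor is √(M_heavy/M_light), so 31 stages give [√(17.03/16.03)]^31 = (17.03/16.03)^(31/2).
= 1.06238^(31/2) = 2.55.

2.55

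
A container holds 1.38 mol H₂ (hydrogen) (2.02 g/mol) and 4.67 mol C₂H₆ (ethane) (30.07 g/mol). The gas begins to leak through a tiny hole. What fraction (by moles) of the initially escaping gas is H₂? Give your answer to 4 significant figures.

0.5327

Each component's effusion rate ∝ (its partial pressure)·(1/√M) ∝ n_i/√M_i.
Mole fraction of H₂ in the effusate = (n_H₂/√M_H₂) / (n_H₂/√M_H₂ + n_C₂H₆/√M_C₂H₆)
= (1.38/√2.02) / (1.38/√2.02 + 4.67/√30.07) = 0.9710/(0.9710 + 0.8516) = 0.5327.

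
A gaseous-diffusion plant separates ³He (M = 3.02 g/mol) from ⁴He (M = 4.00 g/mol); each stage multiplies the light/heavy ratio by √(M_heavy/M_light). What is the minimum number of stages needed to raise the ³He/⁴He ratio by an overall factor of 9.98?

Per stage α = (4.00/3.02)^(1/2) = 1.32450^0.5, giving ln α = 0.1405.
Need α^N ≥ 9.98 ⇒ N ≥ ln(9.98) / ln α = 2.301 / 0.1405 = 16.37.
So at least 17 stages are needed.

17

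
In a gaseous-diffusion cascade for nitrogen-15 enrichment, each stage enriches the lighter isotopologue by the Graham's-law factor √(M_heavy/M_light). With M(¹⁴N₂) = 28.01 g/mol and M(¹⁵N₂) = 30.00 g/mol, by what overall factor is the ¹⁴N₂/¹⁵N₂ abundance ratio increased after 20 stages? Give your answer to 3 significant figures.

1.99

The single-stage factor is √(M_heavy/M_light), so 20 stages give [√(30.00/28.01)]^20 = (30.00/28.01)^(20/2).
= 1.07105^10 = 1.99.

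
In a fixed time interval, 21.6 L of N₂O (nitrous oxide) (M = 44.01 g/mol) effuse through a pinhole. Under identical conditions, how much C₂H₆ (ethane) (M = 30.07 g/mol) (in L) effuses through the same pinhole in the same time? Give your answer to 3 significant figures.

26.1 L

From Graham's law, rate_C₂H₆/rate_N₂O = √(M_N₂O/M_C₂H₆) = √(44.01/30.07) = √1.464 = 1.210.
So the volume for C₂H₆ is 21.6 × 1.210 = 26.1 L.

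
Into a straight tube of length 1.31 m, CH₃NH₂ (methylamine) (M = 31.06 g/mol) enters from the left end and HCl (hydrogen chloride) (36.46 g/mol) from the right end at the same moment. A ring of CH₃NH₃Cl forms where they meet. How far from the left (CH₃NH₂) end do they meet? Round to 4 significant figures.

Distances travelled in equal time are proportional to diffusion rates, so d_CH₃NH₂/d_HCl = √(M_HCl/M_CH₃NH₂) = √(36.46/31.06) = 1.083.
With d_CH₃NH₂ + d_HCl = 1.31 m, d_HCl = 1.31/(1 + 1.083) = 0.6288 m.
d_CH₃NH₂ = 1.31 − 0.6288 = 0.6812 m.

0.6812 m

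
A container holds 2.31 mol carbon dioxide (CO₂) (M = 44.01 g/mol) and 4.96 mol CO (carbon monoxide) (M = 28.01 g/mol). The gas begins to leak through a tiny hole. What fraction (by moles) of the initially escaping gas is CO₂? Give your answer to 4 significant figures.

0.2709

The effusion rate of species i is ∝ p_i/√M_i ∝ n_i/√M_i.
x_CO₂(eff) = (n_CO₂/√M_CO₂) / (n_CO₂/√M_CO₂ + n_CO/√M_CO)
= (2.31/√44.01) / (2.31/√44.01 + 4.96/√28.01) = 0.3482/(0.3482 + 0.9372) = 0.2709.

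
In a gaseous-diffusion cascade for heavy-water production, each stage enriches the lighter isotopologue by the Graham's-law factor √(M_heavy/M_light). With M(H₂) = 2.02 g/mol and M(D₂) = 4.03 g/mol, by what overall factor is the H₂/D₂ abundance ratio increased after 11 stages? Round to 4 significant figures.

Each stage multiplies the ratio by α = √(4.03/2.02), so after 11 stages the overall factor is α^11 = (4.03/2.02)^(11/2).
= 1.99505^(11/2) = 44.64.

44.64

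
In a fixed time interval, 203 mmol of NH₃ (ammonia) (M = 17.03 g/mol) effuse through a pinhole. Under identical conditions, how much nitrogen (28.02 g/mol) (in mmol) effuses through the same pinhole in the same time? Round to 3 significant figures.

Graham's law gives rate_N₂/rate_NH₃ = √(M_NH₃/M_N₂) = √(17.03/28.02) = √0.6078 = 0.7796.
So the amount for N₂ is 203 × 0.7796 = 158 mmol.

158 mmol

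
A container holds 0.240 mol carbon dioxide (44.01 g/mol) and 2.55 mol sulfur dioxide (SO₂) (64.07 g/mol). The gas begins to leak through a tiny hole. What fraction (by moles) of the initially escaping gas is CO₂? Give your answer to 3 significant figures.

0.102

Each component's effusion rate ∝ (its partial pressure)·(1/√M) ∝ n_i/√M_i.
Mole fraction of CO₂ in the effusate = (n_CO₂/√M_CO₂) / (n_CO₂/√M_CO₂ + n_SO₂/√M_SO₂)
= (0.240/√44.01) / (0.240/√44.01 + 2.55/√64.07) = 0.03618/(0.03618 + 0.3186) = 0.102.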